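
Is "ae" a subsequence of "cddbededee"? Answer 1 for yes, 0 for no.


Check if "ae" is a subsequence of "cddbededee"
Greedy scan:
  Position 0 ('c'): no match needed
  Position 1 ('d'): no match needed
  Position 2 ('d'): no match needed
  Position 3 ('b'): no match needed
  Position 4 ('e'): no match needed
  Position 5 ('d'): no match needed
  Position 6 ('e'): no match needed
  Position 7 ('d'): no match needed
  Position 8 ('e'): no match needed
  Position 9 ('e'): no match needed
Only matched 0/2 characters => not a subsequence

0


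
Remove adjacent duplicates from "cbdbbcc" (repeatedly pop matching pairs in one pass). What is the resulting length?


Input: cbdbbcc
Stack-based adjacent duplicate removal:
  Read 'c': push. Stack: c
  Read 'b': push. Stack: cb
  Read 'd': push. Stack: cbd
  Read 'b': push. Stack: cbdb
  Read 'b': matches stack top 'b' => pop. Stack: cbd
  Read 'c': push. Stack: cbdc
  Read 'c': matches stack top 'c' => pop. Stack: cbd
Final stack: "cbd" (length 3)

3


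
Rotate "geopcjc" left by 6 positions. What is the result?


Input: "geopcjc", rotate left by 6
First 6 characters: "geopcj"
Remaining characters: "c"
Concatenate remaining + first: "c" + "geopcj" = "cgeopcj"

cgeopcj


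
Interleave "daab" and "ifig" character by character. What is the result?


Interleaving "daab" and "ifig":
  Position 0: 'd' from first, 'i' from second => "di"
  Position 1: 'a' from first, 'f' from second => "af"
  Position 2: 'a' from first, 'i' from second => "ai"
  Position 3: 'b' from first, 'g' from second => "bg"
Result: diafaibg

diafaibg


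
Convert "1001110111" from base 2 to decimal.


Input: "1001110111" in base 2
Positional expansion:
  Digit '1' (value 1) x 2^9 = 512
  Digit '0' (value 0) x 2^8 = 0
  Digit '0' (value 0) x 2^7 = 0
  Digit '1' (value 1) x 2^6 = 64
  Digit '1' (value 1) x 2^5 = 32
  Digit '1' (value 1) x 2^4 = 16
  Digit '0' (value 0) x 2^3 = 0
  Digit '1' (value 1) x 2^2 = 4
  Digit '1' (value 1) x 2^1 = 2
  Digit '1' (value 1) x 2^0 = 1
Sum = 631

631


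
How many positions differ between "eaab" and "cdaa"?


Comparing "eaab" and "cdaa" position by position:
  Position 0: 'e' vs 'c' => DIFFER
  Position 1: 'a' vs 'd' => DIFFER
  Position 2: 'a' vs 'a' => same
  Position 3: 'b' vs 'a' => DIFFER
Positions that differ: 3

3


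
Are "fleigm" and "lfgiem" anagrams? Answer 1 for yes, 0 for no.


Strings: "fleigm", "lfgiem"
Sorted first:  efgilm
Sorted second: efgilm
Sorted forms match => anagrams

1


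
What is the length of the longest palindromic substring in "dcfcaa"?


Input: "dcfcaa"
Checking substrings for palindromes:
  [1:4] "cfc" (len 3) => palindrome
  [4:6] "aa" (len 2) => palindrome
Longest palindromic substring: "cfc" with length 3

3


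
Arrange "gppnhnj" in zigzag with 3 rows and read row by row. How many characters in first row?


Zigzag "gppnhnj" into 3 rows:
Placing characters:
  'g' => row 0
  'p' => row 1
  'p' => row 2
  'n' => row 1
  'h' => row 0
  'n' => row 1
  'j' => row 2
Rows:
  Row 0: "gh"
  Row 1: "pnn"
  Row 2: "pj"
First row length: 2

2


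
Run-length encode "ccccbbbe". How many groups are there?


Input: ccccbbbe
Scanning for consecutive runs:
  Group 1: 'c' x 4 (positions 0-3)
  Group 2: 'b' x 3 (positions 4-6)
  Group 3: 'e' x 1 (positions 7-7)
Total groups: 3

3


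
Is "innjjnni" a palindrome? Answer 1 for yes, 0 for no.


Input: innjjnni
Reversed: innjjnni
  Compare pos 0 ('i') with pos 7 ('i'): match
  Compare pos 1 ('n') with pos 6 ('n'): match
  Compare pos 2 ('n') with pos 5 ('n'): match
  Compare pos 3 ('j') with pos 4 ('j'): match
Result: palindrome

1


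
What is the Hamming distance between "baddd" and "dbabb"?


Comparing "baddd" and "dbabb" position by position:
  Position 0: 'b' vs 'd' => differ
  Position 1: 'a' vs 'b' => differ
  Position 2: 'd' vs 'a' => differ
  Position 3: 'd' vs 'b' => differ
  Position 4: 'd' vs 'b' => differ
Total differences (Hamming distance): 5

5


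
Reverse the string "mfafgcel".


Input: mfafgcel
Reading characters right to left:
  Position 7: 'l'
  Position 6: 'e'
  Position 5: 'c'
  Position 4: 'g'
  Position 3: 'f'
  Position 2: 'a'
  Position 1: 'f'
  Position 0: 'm'
Reversed: lecgfafm

lecgfafm


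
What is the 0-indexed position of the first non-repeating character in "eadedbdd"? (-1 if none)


Input: eadedbdd
Character frequencies:
  'a': 1
  'b': 1
  'd': 4
  'e': 2
Scanning left to right for freq == 1:
  Position 0 ('e'): freq=2, skip
  Position 1 ('a'): unique! => answer = 1

1


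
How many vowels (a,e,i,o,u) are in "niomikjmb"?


Input: niomikjmb
Checking each character:
  'n' at position 0: consonant
  'i' at position 1: vowel (running total: 1)
  'o' at position 2: vowel (running total: 2)
  'm' at position 3: consonant
  'i' at position 4: vowel (running total: 3)
  'k' at position 5: consonant
  'j' at position 6: consonant
  'm' at position 7: consonant
  'b' at position 8: consonant
Total vowels: 3

3


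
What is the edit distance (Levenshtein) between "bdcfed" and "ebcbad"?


Computing edit distance: "bdcfed" -> "ebcbad"
DP table:
           e    b    c    b    a    d
      0    1    2    3    4    5    6
  b   1    1    1    2    3    4    5
  d   2    2    2    2    3    4    4
  c   3    3    3    2    3    4    5
  f   4    4    4    3    3    4    5
  e   5    4    5    4    4    4    5
  d   6    5    5    5    5    5    4
Edit distance = dp[6][6] = 4

4


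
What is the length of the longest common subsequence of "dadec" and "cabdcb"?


LCS of "dadec" and "cabdcb"
DP table:
           c    a    b    d    c    b
      0    0    0    0    0    0    0
  d   0    0    0    0    1    1    1
  a   0    0    1    1    1    1    1
  d   0    0    1    1    2    2    2
  e   0    0    1    1    2    2    2
  c   0    1    1    1    2    3    3
LCS length = dp[5][6] = 3

3


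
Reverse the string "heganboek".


Input: heganboek
Reading characters right to left:
  Position 8: 'k'
  Position 7: 'e'
  Position 6: 'o'
  Position 5: 'b'
  Position 4: 'n'
  Position 3: 'a'
  Position 2: 'g'
  Position 1: 'e'
  Position 0: 'h'
Reversed: keobnageh

keobnageh


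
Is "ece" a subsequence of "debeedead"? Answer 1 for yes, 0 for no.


Check if "ece" is a subsequence of "debeedead"
Greedy scan:
  Position 0 ('d'): no match needed
  Position 1 ('e'): matches sub[0] = 'e'
  Position 2 ('b'): no match needed
  Position 3 ('e'): no match needed
  Position 4 ('e'): no match needed
  Position 5 ('d'): no match needed
  Position 6 ('e'): no match needed
  Position 7 ('a'): no match needed
  Position 8 ('d'): no match needed
Only matched 1/3 characters => not a subsequence

0


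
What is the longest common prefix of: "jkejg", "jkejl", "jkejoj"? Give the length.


Words: jkejg, jkejl, jkejoj
  Position 0: all 'j' => match
  Position 1: all 'k' => match
  Position 2: all 'e' => match
  Position 3: all 'j' => match
  Position 4: ('g', 'l', 'o') => mismatch, stop
LCP = "jkej" (length 4)

4


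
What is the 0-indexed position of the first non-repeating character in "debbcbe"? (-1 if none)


Input: debbcbe
Character frequencies:
  'b': 3
  'c': 1
  'd': 1
  'e': 2
Scanning left to right for freq == 1:
  Position 0 ('d'): unique! => answer = 0

0


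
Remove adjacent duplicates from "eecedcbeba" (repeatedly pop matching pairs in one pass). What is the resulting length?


Input: eecedcbeba
Stack-based adjacent duplicate removal:
  Read 'e': push. Stack: e
  Read 'e': matches stack top 'e' => pop. Stack: (empty)
  Read 'c': push. Stack: c
  Read 'e': push. Stack: ce
  Read 'd': push. Stack: ced
  Read 'c': push. Stack: cedc
  Read 'b': push. Stack: cedcb
  Read 'e': push. Stack: cedcbe
  Read 'b': push. Stack: cedcbeb
  Read 'a': push. Stack: cedcbeba
Final stack: "cedcbeba" (length 8)

8


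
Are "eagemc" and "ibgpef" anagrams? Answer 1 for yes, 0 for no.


Strings: "eagemc", "ibgpef"
Sorted first:  aceegm
Sorted second: befgip
Differ at position 0: 'a' vs 'b' => not anagrams

0


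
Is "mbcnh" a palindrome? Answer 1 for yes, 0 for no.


Input: mbcnh
Reversed: hncbm
  Compare pos 0 ('m') with pos 4 ('h'): MISMATCH
  Compare pos 1 ('b') with pos 3 ('n'): MISMATCH
Result: not a palindrome

0


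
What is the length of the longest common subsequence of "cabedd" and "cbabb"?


LCS of "cabedd" and "cbabb"
DP table:
           c    b    a    b    b
      0    0    0    0    0    0
  c   0    1    1    1    1    1
  a   0    1    1    2    2    2
  b   0    1    2    2    3    3
  e   0    1    2    2    3    3
  d   0    1    2    2    3    3
  d   0    1    2    2    3    3
LCS length = dp[6][5] = 3

3


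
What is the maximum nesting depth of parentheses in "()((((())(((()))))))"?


Input: "()((((())(((()))))))"
Tracking depth:
  Position 0 '(': depth becomes 1
  Position 1 ')': depth becomes 0
  Position 2 '(': depth becomes 1
  Position 3 '(': depth becomes 2
  Position 4 '(': depth becomes 3
  Position 5 '(': depth becomes 4
  Position 6 '(': depth becomes 5
  Position 7 ')': depth becomes 4
  Position 8 ')': depth becomes 3
  Position 9 '(': depth becomes 4
  Position 10 '(': depth becomes 5
  Position 11 '(': depth becomes 6
  Position 12 '(': depth becomes 7
  Position 13 ')': depth becomes 6
  Position 14 ')': depth becomes 5
  Position 15 ')': depth becomes 4
  Position 16 ')': depth becomes 3
  Position 17 ')': depth becomes 2
  Position 18 ')': depth becomes 1
  Position 19 ')': depth becomes 0
Maximum depth reached: 7

7


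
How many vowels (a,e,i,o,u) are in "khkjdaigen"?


Input: khkjdaigen
Checking each character:
  'k' at position 0: consonant
  'h' at position 1: consonant
  'k' at position 2: consonant
  'j' at position 3: consonant
  'd' at position 4: consonant
  'a' at position 5: vowel (running total: 1)
  'i' at position 6: vowel (running total: 2)
  'g' at position 7: consonant
  'e' at position 8: vowel (running total: 3)
  'n' at position 9: consonant
Total vowels: 3

3


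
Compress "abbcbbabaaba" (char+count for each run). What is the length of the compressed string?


Input: abbcbbabaaba
Runs:
  'a' x 1 => "a1"
  'b' x 2 => "b2"
  'c' x 1 => "c1"
  'b' x 2 => "b2"
  'a' x 1 => "a1"
  'b' x 1 => "b1"
  'a' x 2 => "a2"
  'b' x 1 => "b1"
  'a' x 1 => "a1"
Compressed: "a1b2c1b2a1b1a2b1a1"
Compressed length: 18

18


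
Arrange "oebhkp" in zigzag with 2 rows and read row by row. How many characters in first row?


Zigzag "oebhkp" into 2 rows:
Placing characters:
  'o' => row 0
  'e' => row 1
  'b' => row 0
  'h' => row 1
  'k' => row 0
  'p' => row 1
Rows:
  Row 0: "obk"
  Row 1: "ehp"
First row length: 3

3


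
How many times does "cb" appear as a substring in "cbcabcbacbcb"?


Searching for "cb" in "cbcabcbacbcb"
Scanning each position:
  Position 0: "cb" => MATCH
  Position 1: "bc" => no
  Position 2: "ca" => no
  Position 3: "ab" => no
  Position 4: "bc" => no
  Position 5: "cb" => MATCH
  Position 6: "ba" => no
  Position 7: "ac" => no
  Position 8: "cb" => MATCH
  Position 9: "bc" => no
  Position 10: "cb" => MATCH
Total occurrences: 4

4


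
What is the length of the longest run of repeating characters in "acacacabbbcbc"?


Input: "acacacabbbcbc"
Scanning for longest run:
  Position 1 ('c'): new char, reset run to 1
  Position 2 ('a'): new char, reset run to 1
  Position 3 ('c'): new char, reset run to 1
  Position 4 ('a'): new char, reset run to 1
  Position 5 ('c'): new char, reset run to 1
  Position 6 ('a'): new char, reset run to 1
  Position 7 ('b'): new char, reset run to 1
  Position 8 ('b'): continues run of 'b', length=2
  Position 9 ('b'): continues run of 'b', length=3
  Position 10 ('c'): new char, reset run to 1
  Position 11 ('b'): new char, reset run to 1
  Position 12 ('c'): new char, reset run to 1
Longest run: 'b' with length 3

3


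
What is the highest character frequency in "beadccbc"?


Input: beadccbc
Character counts:
  'a': 1
  'b': 2
  'c': 3
  'd': 1
  'e': 1
Maximum frequency: 3

3


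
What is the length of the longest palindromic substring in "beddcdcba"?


Input: "beddcdcba"
Checking substrings for palindromes:
  [3:6] "dcd" (len 3) => palindrome
  [4:7] "cdc" (len 3) => palindrome
  [2:4] "dd" (len 2) => palindrome
Longest palindromic substring: "dcd" with length 3

3


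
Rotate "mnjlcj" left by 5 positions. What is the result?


Input: "mnjlcj", rotate left by 5
First 5 characters: "mnjlc"
Remaining characters: "j"
Concatenate remaining + first: "j" + "mnjlc" = "jmnjlc"

jmnjlc


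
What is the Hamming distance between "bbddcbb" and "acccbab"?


Comparing "bbddcbb" and "acccbab" position by position:
  Position 0: 'b' vs 'a' => differ
  Position 1: 'b' vs 'c' => differ
  Position 2: 'd' vs 'c' => differ
  Position 3: 'd' vs 'c' => differ
  Position 4: 'c' vs 'b' => differ
  Position 5: 'b' vs 'a' => differ
  Position 6: 'b' vs 'b' => same
Total differences (Hamming distance): 6

6


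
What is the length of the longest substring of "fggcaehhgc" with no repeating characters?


Input: "fggcaehhgc"
Sliding window (track last position of each char):
  Position 0 ('f'): window [0,0] length 1 -- new best
  Position 1 ('g'): window [0,1] length 2 -- new best
  Position 2 ('g'): repeat (last at 1), move window start to 2
  Position 2 ('g'): window [2,2] length 1
  Position 3 ('c'): window [2,3] length 2
  Position 4 ('a'): window [2,4] length 3 -- new best
  Position 5 ('e'): window [2,5] length 4 -- new best
  Position 6 ('h'): window [2,6] length 5 -- new best
  Position 7 ('h'): repeat (last at 6), move window start to 7
  Position 7 ('h'): window [7,7] length 1
  Position 8 ('g'): window [7,8] length 2
  Position 9 ('c'): window [7,9] length 3
Longest substring with no repeats: "gcaeh" with length 5

5


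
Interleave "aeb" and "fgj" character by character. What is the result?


Interleaving "aeb" and "fgj":
  Position 0: 'a' from first, 'f' from second => "af"
  Position 1: 'e' from first, 'g' from second => "eg"
  Position 2: 'b' from first, 'j' from second => "bj"
Result: afegbj

afegbj


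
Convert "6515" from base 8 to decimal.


Input: "6515" in base 8
Positional expansion:
  Digit '6' (value 6) x 8^3 = 3072
  Digit '5' (value 5) x 8^2 = 320
  Digit '1' (value 1) x 8^1 = 8
  Digit '5' (value 5) x 8^0 = 5
Sum = 3405

3405


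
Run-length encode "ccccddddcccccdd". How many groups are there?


Input: ccccddddcccccdd
Scanning for consecutive runs:
  Group 1: 'c' x 4 (positions 0-3)
  Group 2: 'd' x 4 (positions 4-7)
  Group 3: 'c' x 5 (positions 8-12)
  Group 4: 'd' x 2 (positions 13-14)
Total groups: 4

4


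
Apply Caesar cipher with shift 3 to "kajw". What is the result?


Caesar cipher: shift "kajw" by 3
  'k' (pos 10) + 3 = pos 13 = 'n'
  'a' (pos 0) + 3 = pos 3 = 'd'
  'j' (pos 9) + 3 = pos 12 = 'm'
  'w' (pos 22) + 3 = pos 25 = 'z'
Result: ndmz

ndmz


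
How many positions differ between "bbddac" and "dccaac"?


Comparing "bbddac" and "dccaac" position by position:
  Position 0: 'b' vs 'd' => DIFFER
  Position 1: 'b' vs 'c' => DIFFER
  Position 2: 'd' vs 'c' => DIFFER
  Position 3: 'd' vs 'a' => DIFFER
  Position 4: 'a' vs 'a' => same
  Position 5: 'c' vs 'c' => same
Positions that differ: 4

4


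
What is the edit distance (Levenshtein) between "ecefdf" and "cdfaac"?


Computing edit distance: "ecefdf" -> "cdfaac"
DP table:
           c    d    f    a    a    c
      0    1    2    3    4    5    6
  e   1    1    2    3    4    5    6
  c   2    1    2    3    4    5    5
  e   3    2    2    3    4    5    6
  f   4    3    3    2    3    4    5
  d   5    4    3    3    3    4    5
  f   6    5    4    3    4    4    5
Edit distance = dp[6][6] = 5

5


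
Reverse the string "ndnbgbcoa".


Input: ndnbgbcoa
Reading characters right to left:
  Position 8: 'a'
  Position 7: 'o'
  Position 6: 'c'
  Position 5: 'b'
  Position 4: 'g'
  Position 3: 'b'
  Position 2: 'n'
  Position 1: 'd'
  Position 0: 'n'
Reversed: aocbgbndn

aocbgbndn


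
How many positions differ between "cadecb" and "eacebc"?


Comparing "cadecb" and "eacebc" position by position:
  Position 0: 'c' vs 'e' => DIFFER
  Position 1: 'a' vs 'a' => same
  Position 2: 'd' vs 'c' => DIFFER
  Position 3: 'e' vs 'e' => same
  Position 4: 'c' vs 'b' => DIFFER
  Position 5: 'b' vs 'c' => DIFFER
Positions that differ: 4

4


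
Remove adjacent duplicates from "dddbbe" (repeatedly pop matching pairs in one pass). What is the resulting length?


Input: dddbbe
Stack-based adjacent duplicate removal:
  Read 'd': push. Stack: d
  Read 'd': matches stack top 'd' => pop. Stack: (empty)
  Read 'd': push. Stack: d
  Read 'b': push. Stack: db
  Read 'b': matches stack top 'b' => pop. Stack: d
  Read 'e': push. Stack: de
Final stack: "de" (length 2)

2


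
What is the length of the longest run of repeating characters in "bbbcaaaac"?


Input: "bbbcaaaac"
Scanning for longest run:
  Position 1 ('b'): continues run of 'b', length=2
  Position 2 ('b'): continues run of 'b', length=3
  Position 3 ('c'): new char, reset run to 1
  Position 4 ('a'): new char, reset run to 1
  Position 5 ('a'): continues run of 'a', length=2
  Position 6 ('a'): continues run of 'a', length=3
  Position 7 ('a'): continues run of 'a', length=4
  Position 8 ('c'): new char, reset run to 1
Longest run: 'a' with length 4

4


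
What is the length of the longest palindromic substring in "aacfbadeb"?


Input: "aacfbadeb"
Checking substrings for palindromes:
  [0:2] "aa" (len 2) => palindrome
Longest palindromic substring: "aa" with length 2

2


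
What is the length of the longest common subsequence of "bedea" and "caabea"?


LCS of "bedea" and "caabea"
DP table:
           c    a    a    b    e    a
      0    0    0    0    0    0    0
  b   0    0    0    0    1    1    1
  e   0    0    0    0    1    2    2
  d   0    0    0    0    1    2    2
  e   0    0    0    0    1    2    2
  a   0    0    1    1    1    2    3
LCS length = dp[5][6] = 3

3


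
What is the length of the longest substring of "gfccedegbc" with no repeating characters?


Input: "gfccedegbc"
Sliding window (track last position of each char):
  Position 0 ('g'): window [0,0] length 1 -- new best
  Position 1 ('f'): window [0,1] length 2 -- new best
  Position 2 ('c'): window [0,2] length 3 -- new best
  Position 3 ('c'): repeat (last at 2), move window start to 3
  Position 3 ('c'): window [3,3] length 1
  Position 4 ('e'): window [3,4] length 2
  Position 5 ('d'): window [3,5] length 3
  Position 6 ('e'): repeat (last at 4), move window start to 5
  Position 6 ('e'): window [5,6] length 2
  Position 7 ('g'): window [5,7] length 3
  Position 8 ('b'): window [5,8] length 4 -- new best
  Position 9 ('c'): window [5,9] length 5 -- new best
Longest substring with no repeats: "degbc" with length 5

5


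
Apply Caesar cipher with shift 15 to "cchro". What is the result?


Caesar cipher: shift "cchro" by 15
  'c' (pos 2) + 15 = pos 17 = 'r'
  'c' (pos 2) + 15 = pos 17 = 'r'
  'h' (pos 7) + 15 = pos 22 = 'w'
  'r' (pos 17) + 15 = pos 6 = 'g'
  'o' (pos 14) + 15 = pos 3 = 'd'
Result: rrwgd

rrwgd


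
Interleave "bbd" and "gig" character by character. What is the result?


Interleaving "bbd" and "gig":
  Position 0: 'b' from first, 'g' from second => "bg"
  Position 1: 'b' from first, 'i' from second => "bi"
  Position 2: 'd' from first, 'g' from second => "dg"
Result: bgbidg

bgbidg


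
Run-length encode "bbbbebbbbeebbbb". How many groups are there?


Input: bbbbebbbbeebbbb
Scanning for consecutive runs:
  Group 1: 'b' x 4 (positions 0-3)
  Group 2: 'e' x 1 (positions 4-4)
  Group 3: 'b' x 4 (positions 5-8)
  Group 4: 'e' x 2 (positions 9-10)
  Group 5: 'b' x 4 (positions 11-14)
Total groups: 5

5


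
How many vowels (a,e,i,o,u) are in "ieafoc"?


Input: ieafoc
Checking each character:
  'i' at position 0: vowel (running total: 1)
  'e' at position 1: vowel (running total: 2)
  'a' at position 2: vowel (running total: 3)
  'f' at position 3: consonant
  'o' at position 4: vowel (running total: 4)
  'c' at position 5: consonant
Total vowels: 4

4


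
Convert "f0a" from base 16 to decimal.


Input: "f0a" in base 16
Positional expansion:
  Digit 'f' (value 15) x 16^2 = 3840
  Digit '0' (value 0) x 16^1 = 0
  Digit 'a' (value 10) x 16^0 = 10
Sum = 3850

3850


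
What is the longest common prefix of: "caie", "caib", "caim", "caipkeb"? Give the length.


Words: caie, caib, caim, caipkeb
  Position 0: all 'c' => match
  Position 1: all 'a' => match
  Position 2: all 'i' => match
  Position 3: ('e', 'b', 'm', 'p') => mismatch, stop
LCP = "cai" (length 3)

3


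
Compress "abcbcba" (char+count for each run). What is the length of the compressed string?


Input: abcbcba
Runs:
  'a' x 1 => "a1"
  'b' x 1 => "b1"
  'c' x 1 => "c1"
  'b' x 1 => "b1"
  'c' x 1 => "c1"
  'b' x 1 => "b1"
  'a' x 1 => "a1"
Compressed: "a1b1c1b1c1b1a1"
Compressed length: 14

14


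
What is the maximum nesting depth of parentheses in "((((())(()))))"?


Input: "((((())(()))))"
Tracking depth:
  Position 0 '(': depth becomes 1
  Position 1 '(': depth becomes 2
  Position 2 '(': depth becomes 3
  Position 3 '(': depth becomes 4
  Position 4 '(': depth becomes 5
  Position 5 ')': depth becomes 4
  Position 6 ')': depth becomes 3
  Position 7 '(': depth becomes 4
  Position 8 '(': depth becomes 5
  Position 9 ')': depth becomes 4
  Position 10 ')': depth becomes 3
  Position 11 ')': depth becomes 2
  Position 12 ')': depth becomes 1
  Position 13 ')': depth becomes 0
Maximum depth reached: 5

5


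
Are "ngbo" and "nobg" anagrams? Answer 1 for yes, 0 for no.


Strings: "ngbo", "nobg"
Sorted first:  bgno
Sorted second: bgno
Sorted forms match => anagrams

1


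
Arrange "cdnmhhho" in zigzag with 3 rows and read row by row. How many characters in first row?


Zigzag "cdnmhhho" into 3 rows:
Placing characters:
  'c' => row 0
  'd' => row 1
  'n' => row 2
  'm' => row 1
  'h' => row 0
  'h' => row 1
  'h' => row 2
  'o' => row 1
Rows:
  Row 0: "ch"
  Row 1: "dmho"
  Row 2: "nh"
First row length: 2

2


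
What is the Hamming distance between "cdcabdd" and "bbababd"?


Comparing "cdcabdd" and "bbababd" position by position:
  Position 0: 'c' vs 'b' => differ
  Position 1: 'd' vs 'b' => differ
  Position 2: 'c' vs 'a' => differ
  Position 3: 'a' vs 'b' => differ
  Position 4: 'b' vs 'a' => differ
  Position 5: 'd' vs 'b' => differ
  Position 6: 'd' vs 'd' => same
Total differences (Hamming distance): 6

6


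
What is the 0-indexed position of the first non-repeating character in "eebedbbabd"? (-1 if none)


Input: eebedbbabd
Character frequencies:
  'a': 1
  'b': 4
  'd': 2
  'e': 3
Scanning left to right for freq == 1:
  Position 0 ('e'): freq=3, skip
  Position 1 ('e'): freq=3, skip
  Position 2 ('b'): freq=4, skip
  Position 3 ('e'): freq=3, skip
  Position 4 ('d'): freq=2, skip
  Position 5 ('b'): freq=4, skip
  Position 6 ('b'): freq=4, skip
  Position 7 ('a'): unique! => answer = 7

7


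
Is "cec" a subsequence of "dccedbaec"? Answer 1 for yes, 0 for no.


Check if "cec" is a subsequence of "dccedbaec"
Greedy scan:
  Position 0 ('d'): no match needed
  Position 1 ('c'): matches sub[0] = 'c'
  Position 2 ('c'): no match needed
  Position 3 ('e'): matches sub[1] = 'e'
  Position 4 ('d'): no match needed
  Position 5 ('b'): no match needed
  Position 6 ('a'): no match needed
  Position 7 ('e'): no match needed
  Position 8 ('c'): matches sub[2] = 'c'
All 3 characters matched => is a subsequence

1


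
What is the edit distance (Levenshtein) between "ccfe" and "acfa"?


Computing edit distance: "ccfe" -> "acfa"
DP table:
           a    c    f    a
      0    1    2    3    4
  c   1    1    1    2    3
  c   2    2    1    2    3
  f   3    3    2    1    2
  e   4    4    3    2    2
Edit distance = dp[4][4] = 2

2


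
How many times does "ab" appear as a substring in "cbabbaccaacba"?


Searching for "ab" in "cbabbaccaacba"
Scanning each position:
  Position 0: "cb" => no
  Position 1: "ba" => no
  Position 2: "ab" => MATCH
  Position 3: "bb" => no
  Position 4: "ba" => no
  Position 5: "ac" => no
  Position 6: "cc" => no
  Position 7: "ca" => no
  Position 8: "aa" => no
  Position 9: "ac" => no
  Position 10: "cb" => no
  Position 11: "ba" => no
Total occurrences: 1

1


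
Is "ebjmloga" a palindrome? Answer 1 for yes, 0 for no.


Input: ebjmloga
Reversed: agolmjbe
  Compare pos 0 ('e') with pos 7 ('a'): MISMATCH
  Compare pos 1 ('b') with pos 6 ('g'): MISMATCH
  Compare pos 2 ('j') with pos 5 ('o'): MISMATCH
  Compare pos 3 ('m') with pos 4 ('l'): MISMATCH
Result: not a palindrome

0


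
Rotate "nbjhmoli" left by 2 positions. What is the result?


Input: "nbjhmoli", rotate left by 2
First 2 characters: "nb"
Remaining characters: "jhmoli"
Concatenate remaining + first: "jhmoli" + "nb" = "jhmolinb"

jhmolinb


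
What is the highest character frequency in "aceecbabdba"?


Input: aceecbabdba
Character counts:
  'a': 3
  'b': 3
  'c': 2
  'd': 1
  'e': 2
Maximum frequency: 3

3


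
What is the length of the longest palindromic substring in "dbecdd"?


Input: "dbecdd"
Checking substrings for palindromes:
  [4:6] "dd" (len 2) => palindrome
Longest palindromic substring: "dd" with length 2

2


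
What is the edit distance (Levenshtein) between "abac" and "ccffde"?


Computing edit distance: "abac" -> "ccffde"
DP table:
           c    c    f    f    d    e
      0    1    2    3    4    5    6
  a   1    1    2    3    4    5    6
  b   2    2    2    3    4    5    6
  a   3    3    3    3    4    5    6
  c   4    3    3    4    4    5    6
Edit distance = dp[4][6] = 6

6


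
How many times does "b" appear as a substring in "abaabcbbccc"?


Searching for "b" in "abaabcbbccc"
Scanning each position:
  Position 0: "a" => no
  Position 1: "b" => MATCH
  Position 2: "a" => no
  Position 3: "a" => no
  Position 4: "b" => MATCH
  Position 5: "c" => no
  Position 6: "b" => MATCH
  Position 7: "b" => MATCH
  Position 8: "c" => no
  Position 9: "c" => no
  Position 10: "c" => no
Total occurrences: 4

4


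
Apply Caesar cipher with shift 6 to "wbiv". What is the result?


Caesar cipher: shift "wbiv" by 6
  'w' (pos 22) + 6 = pos 2 = 'c'
  'b' (pos 1) + 6 = pos 7 = 'h'
  'i' (pos 8) + 6 = pos 14 = 'o'
  'v' (pos 21) + 6 = pos 1 = 'b'
Result: chob

chob


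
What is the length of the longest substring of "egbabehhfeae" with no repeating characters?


Input: "egbabehhfeae"
Sliding window (track last position of each char):
  Position 0 ('e'): window [0,0] length 1 -- new best
  Position 1 ('g'): window [0,1] length 2 -- new best
  Position 2 ('b'): window [0,2] length 3 -- new best
  Position 3 ('a'): window [0,3] length 4 -- new best
  Position 4 ('b'): repeat (last at 2), move window start to 3
  Position 4 ('b'): window [3,4] length 2
  Position 5 ('e'): window [3,5] length 3
  Position 6 ('h'): window [3,6] length 4
  Position 7 ('h'): repeat (last at 6), move window start to 7
  Position 7 ('h'): window [7,7] length 1
  Position 8 ('f'): window [7,8] length 2
  Position 9 ('e'): window [7,9] length 3
  Position 10 ('a'): window [7,10] length 4
  Position 11 ('e'): repeat (last at 9), move window start to 10
  Position 11 ('e'): window [10,11] length 2
Longest substring with no repeats: "egba" with length 4

4


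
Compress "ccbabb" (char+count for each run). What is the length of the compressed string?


Input: ccbabb
Runs:
  'c' x 2 => "c2"
  'b' x 1 => "b1"
  'a' x 1 => "a1"
  'b' x 2 => "b2"
Compressed: "c2b1a1b2"
Compressed length: 8

8


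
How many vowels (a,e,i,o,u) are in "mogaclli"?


Input: mogaclli
Checking each character:
  'm' at position 0: consonant
  'o' at position 1: vowel (running total: 1)
  'g' at position 2: consonant
  'a' at position 3: vowel (running total: 2)
  'c' at position 4: consonant
  'l' at position 5: consonant
  'l' at position 6: consonant
  'i' at position 7: vowel (running total: 3)
Total vowels: 3

3


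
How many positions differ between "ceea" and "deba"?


Comparing "ceea" and "deba" position by position:
  Position 0: 'c' vs 'd' => DIFFER
  Position 1: 'e' vs 'e' => same
  Position 2: 'e' vs 'b' => DIFFER
  Position 3: 'a' vs 'a' => same
Positions that differ: 2

2


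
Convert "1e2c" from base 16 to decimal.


Input: "1e2c" in base 16
Positional expansion:
  Digit '1' (value 1) x 16^3 = 4096
  Digit 'e' (value 14) x 16^2 = 3584
  Digit '2' (value 2) x 16^1 = 32
  Digit 'c' (value 12) x 16^0 = 12
Sum = 7724

7724


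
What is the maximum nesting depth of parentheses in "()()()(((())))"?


Input: "()()()(((())))"
Tracking depth:
  Position 0 '(': depth becomes 1
  Position 1 ')': depth becomes 0
  Position 2 '(': depth becomes 1
  Position 3 ')': depth becomes 0
  Position 4 '(': depth becomes 1
  Position 5 ')': depth becomes 0
  Position 6 '(': depth becomes 1
  Position 7 '(': depth becomes 2
  Position 8 '(': depth becomes 3
  Position 9 '(': depth becomes 4
  Position 10 ')': depth becomes 3
  Position 11 ')': depth becomes 2
  Position 12 ')': depth becomes 1
  Position 13 ')': depth becomes 0
Maximum depth reached: 4

4


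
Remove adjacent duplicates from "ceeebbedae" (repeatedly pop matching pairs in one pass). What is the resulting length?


Input: ceeebbedae
Stack-based adjacent duplicate removal:
  Read 'c': push. Stack: c
  Read 'e': push. Stack: ce
  Read 'e': matches stack top 'e' => pop. Stack: c
  Read 'e': push. Stack: ce
  Read 'b': push. Stack: ceb
  Read 'b': matches stack top 'b' => pop. Stack: ce
  Read 'e': matches stack top 'e' => pop. Stack: c
  Read 'd': push. Stack: cd
  Read 'a': push. Stack: cda
  Read 'e': push. Stack: cdae
Final stack: "cdae" (length 4)

4


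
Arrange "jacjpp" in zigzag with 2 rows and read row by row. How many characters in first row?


Zigzag "jacjpp" into 2 rows:
Placing characters:
  'j' => row 0
  'a' => row 1
  'c' => row 0
  'j' => row 1
  'p' => row 0
  'p' => row 1
Rows:
  Row 0: "jcp"
  Row 1: "ajp"
First row length: 3

3


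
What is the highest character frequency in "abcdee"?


Input: abcdee
Character counts:
  'a': 1
  'b': 1
  'c': 1
  'd': 1
  'e': 2
Maximum frequency: 2

2


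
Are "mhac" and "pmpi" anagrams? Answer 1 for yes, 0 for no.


Strings: "mhac", "pmpi"
Sorted first:  achm
Sorted second: impp
Differ at position 0: 'a' vs 'i' => not anagrams

0


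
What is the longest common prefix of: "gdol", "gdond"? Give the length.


Words: gdol, gdond
  Position 0: all 'g' => match
  Position 1: all 'd' => match
  Position 2: all 'o' => match
  Position 3: ('l', 'n') => mismatch, stop
LCP = "gdo" (length 3)

3


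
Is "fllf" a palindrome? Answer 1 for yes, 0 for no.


Input: fllf
Reversed: fllf
  Compare pos 0 ('f') with pos 3 ('f'): match
  Compare pos 1 ('l') with pos 2 ('l'): match
Result: palindrome

1


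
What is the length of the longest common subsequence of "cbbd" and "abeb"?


LCS of "cbbd" and "abeb"
DP table:
           a    b    e    b
      0    0    0    0    0
  c   0    0    0    0    0
  b   0    0    1    1    1
  b   0    0    1    1    2
  d   0    0    1    1    2
LCS length = dp[4][4] = 2

2


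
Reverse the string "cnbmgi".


Input: cnbmgi
Reading characters right to left:
  Position 5: 'i'
  Position 4: 'g'
  Position 3: 'm'
  Position 2: 'b'
  Position 1: 'n'
  Position 0: 'c'
Reversed: igmbnc

igmbnc


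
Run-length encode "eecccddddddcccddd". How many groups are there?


Input: eecccddddddcccddd
Scanning for consecutive runs:
  Group 1: 'e' x 2 (positions 0-1)
  Group 2: 'c' x 3 (positions 2-4)
  Group 3: 'd' x 6 (positions 5-10)
  Group 4: 'c' x 3 (positions 11-13)
  Group 5: 'd' x 3 (positions 14-16)
Total groups: 5

5


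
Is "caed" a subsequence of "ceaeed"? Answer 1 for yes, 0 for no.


Check if "caed" is a subsequence of "ceaeed"
Greedy scan:
  Position 0 ('c'): matches sub[0] = 'c'
  Position 1 ('e'): no match needed
  Position 2 ('a'): matches sub[1] = 'a'
  Position 3 ('e'): matches sub[2] = 'e'
  Position 4 ('e'): no match needed
  Position 5 ('d'): matches sub[3] = 'd'
All 4 characters matched => is a subsequence

1


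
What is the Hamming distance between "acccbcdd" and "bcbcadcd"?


Comparing "acccbcdd" and "bcbcadcd" position by position:
  Position 0: 'a' vs 'b' => differ
  Position 1: 'c' vs 'c' => same
  Position 2: 'c' vs 'b' => differ
  Position 3: 'c' vs 'c' => same
  Position 4: 'b' vs 'a' => differ
  Position 5: 'c' vs 'd' => differ
  Position 6: 'd' vs 'c' => differ
  Position 7: 'd' vs 'd' => same
Total differences (Hamming distance): 5

5


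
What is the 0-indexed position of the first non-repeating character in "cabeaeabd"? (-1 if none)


Input: cabeaeabd
Character frequencies:
  'a': 3
  'b': 2
  'c': 1
  'd': 1
  'e': 2
Scanning left to right for freq == 1:
  Position 0 ('c'): unique! => answer = 0

0


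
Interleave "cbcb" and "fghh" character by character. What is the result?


Interleaving "cbcb" and "fghh":
  Position 0: 'c' from first, 'f' from second => "cf"
  Position 1: 'b' from first, 'g' from second => "bg"
  Position 2: 'c' from first, 'h' from second => "ch"
  Position 3: 'b' from first, 'h' from second => "bh"
Result: cfbgchbh

cfbgchbh


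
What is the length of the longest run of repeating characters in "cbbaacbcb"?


Input: "cbbaacbcb"
Scanning for longest run:
  Position 1 ('b'): new char, reset run to 1
  Position 2 ('b'): continues run of 'b', length=2
  Position 3 ('a'): new char, reset run to 1
  Position 4 ('a'): continues run of 'a', length=2
  Position 5 ('c'): new char, reset run to 1
  Position 6 ('b'): new char, reset run to 1
  Position 7 ('c'): new char, reset run to 1
  Position 8 ('b'): new char, reset run to 1
Longest run: 'b' with length 2

2


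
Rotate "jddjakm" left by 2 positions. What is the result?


Input: "jddjakm", rotate left by 2
First 2 characters: "jd"
Remaining characters: "djakm"
Concatenate remaining + first: "djakm" + "jd" = "djakmjd"

djakmjd


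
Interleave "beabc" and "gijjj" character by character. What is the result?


Interleaving "beabc" and "gijjj":
  Position 0: 'b' from first, 'g' from second => "bg"
  Position 1: 'e' from first, 'i' from second => "ei"
  Position 2: 'a' from first, 'j' from second => "aj"
  Position 3: 'b' from first, 'j' from second => "bj"
  Position 4: 'c' from first, 'j' from second => "cj"
Result: bgeiajbjcj

bgeiajbjcj


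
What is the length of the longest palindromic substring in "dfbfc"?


Input: "dfbfc"
Checking substrings for palindromes:
  [1:4] "fbf" (len 3) => palindrome
Longest palindromic substring: "fbf" with length 3

3


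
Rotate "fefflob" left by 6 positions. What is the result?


Input: "fefflob", rotate left by 6
First 6 characters: "fefflo"
Remaining characters: "b"
Concatenate remaining + first: "b" + "fefflo" = "bfefflo"

bfefflo


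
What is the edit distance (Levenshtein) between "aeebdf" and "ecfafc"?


Computing edit distance: "aeebdf" -> "ecfafc"
DP table:
           e    c    f    a    f    c
      0    1    2    3    4    5    6
  a   1    1    2    3    3    4    5
  e   2    1    2    3    4    4    5
  e   3    2    2    3    4    5    5
  b   4    3    3    3    4    5    6
  d   5    4    4    4    4    5    6
  f   6    5    5    4    5    4    5
Edit distance = dp[6][6] = 5

5


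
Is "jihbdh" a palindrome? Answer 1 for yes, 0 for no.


Input: jihbdh
Reversed: hdbhij
  Compare pos 0 ('j') with pos 5 ('h'): MISMATCH
  Compare pos 1 ('i') with pos 4 ('d'): MISMATCH
  Compare pos 2 ('h') with pos 3 ('b'): MISMATCH
Result: not a palindrome

0


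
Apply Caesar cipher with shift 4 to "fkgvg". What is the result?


Caesar cipher: shift "fkgvg" by 4
  'f' (pos 5) + 4 = pos 9 = 'j'
  'k' (pos 10) + 4 = pos 14 = 'o'
  'g' (pos 6) + 4 = pos 10 = 'k'
  'v' (pos 21) + 4 = pos 25 = 'z'
  'g' (pos 6) + 4 = pos 10 = 'k'
Result: jokzk

jokzk


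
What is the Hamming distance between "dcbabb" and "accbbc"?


Comparing "dcbabb" and "accbbc" position by position:
  Position 0: 'd' vs 'a' => differ
  Position 1: 'c' vs 'c' => same
  Position 2: 'b' vs 'c' => differ
  Position 3: 'a' vs 'b' => differ
  Position 4: 'b' vs 'b' => same
  Position 5: 'b' vs 'c' => differ
Total differences (Hamming distance): 4

4


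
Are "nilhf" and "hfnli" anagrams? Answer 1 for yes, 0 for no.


Strings: "nilhf", "hfnli"
Sorted first:  fhiln
Sorted second: fhiln
Sorted forms match => anagrams

1


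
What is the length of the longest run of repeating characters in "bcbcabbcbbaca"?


Input: "bcbcabbcbbaca"
Scanning for longest run:
  Position 1 ('c'): new char, reset run to 1
  Position 2 ('b'): new char, reset run to 1
  Position 3 ('c'): new char, reset run to 1
  Position 4 ('a'): new char, reset run to 1
  Position 5 ('b'): new char, reset run to 1
  Position 6 ('b'): continues run of 'b', length=2
  Position 7 ('c'): new char, reset run to 1
  Position 8 ('b'): new char, reset run to 1
  Position 9 ('b'): continues run of 'b', length=2
  Position 10 ('a'): new char, reset run to 1
  Position 11 ('c'): new char, reset run to 1
  Position 12 ('a'): new char, reset run to 1
Longest run: 'b' with length 2

2


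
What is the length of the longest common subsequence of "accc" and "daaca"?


LCS of "accc" and "daaca"
DP table:
           d    a    a    c    a
      0    0    0    0    0    0
  a   0    0    1    1    1    1
  c   0    0    1    1    2    2
  c   0    0    1    1    2    2
  c   0    0    1    1    2    2
LCS length = dp[4][5] = 2

2


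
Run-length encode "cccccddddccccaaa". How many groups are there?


Input: cccccddddccccaaa
Scanning for consecutive runs:
  Group 1: 'c' x 5 (positions 0-4)
  Group 2: 'd' x 4 (positions 5-8)
  Group 3: 'c' x 4 (positions 9-12)
  Group 4: 'a' x 3 (positions 13-15)
Total groups: 4

4


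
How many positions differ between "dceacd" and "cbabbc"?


Comparing "dceacd" and "cbabbc" position by position:
  Position 0: 'd' vs 'c' => DIFFER
  Position 1: 'c' vs 'b' => DIFFER
  Position 2: 'e' vs 'a' => DIFFER
  Position 3: 'a' vs 'b' => DIFFER
  Position 4: 'c' vs 'b' => DIFFER
  Position 5: 'd' vs 'c' => DIFFER
Positions that differ: 6

6


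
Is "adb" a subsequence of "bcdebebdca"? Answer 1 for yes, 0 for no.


Check if "adb" is a subsequence of "bcdebebdca"
Greedy scan:
  Position 0 ('b'): no match needed
  Position 1 ('c'): no match needed
  Position 2 ('d'): no match needed
  Position 3 ('e'): no match needed
  Position 4 ('b'): no match needed
  Position 5 ('e'): no match needed
  Position 6 ('b'): no match needed
  Position 7 ('d'): no match needed
  Position 8 ('c'): no match needed
  Position 9 ('a'): matches sub[0] = 'a'
Only matched 1/3 characters => not a subsequence

0


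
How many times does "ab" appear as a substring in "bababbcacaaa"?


Searching for "ab" in "bababbcacaaa"
Scanning each position:
  Position 0: "ba" => no
  Position 1: "ab" => MATCH
  Position 2: "ba" => no
  Position 3: "ab" => MATCH
  Position 4: "bb" => no
  Position 5: "bc" => no
  Position 6: "ca" => no
  Position 7: "ac" => no
  Position 8: "ca" => no
  Position 9: "aa" => no
  Position 10: "aa" => no
Total occurrences: 2

2


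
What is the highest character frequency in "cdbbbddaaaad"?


Input: cdbbbddaaaad
Character counts:
  'a': 4
  'b': 3
  'c': 1
  'd': 4
Maximum frequency: 4

4


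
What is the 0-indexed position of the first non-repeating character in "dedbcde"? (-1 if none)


Input: dedbcde
Character frequencies:
  'b': 1
  'c': 1
  'd': 3
  'e': 2
Scanning left to right for freq == 1:
  Position 0 ('d'): freq=3, skip
  Position 1 ('e'): freq=2, skip
  Position 2 ('d'): freq=3, skip
  Position 3 ('b'): unique! => answer = 3

3


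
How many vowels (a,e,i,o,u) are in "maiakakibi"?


Input: maiakakibi
Checking each character:
  'm' at position 0: consonant
  'a' at position 1: vowel (running total: 1)
  'i' at position 2: vowel (running total: 2)
  'a' at position 3: vowel (running total: 3)
  'k' at position 4: consonant
  'a' at position 5: vowel (running total: 4)
  'k' at position 6: consonant
  'i' at position 7: vowel (running total: 5)
  'b' at position 8: consonant
  'i' at position 9: vowel (running total: 6)
Total vowels: 6

6
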